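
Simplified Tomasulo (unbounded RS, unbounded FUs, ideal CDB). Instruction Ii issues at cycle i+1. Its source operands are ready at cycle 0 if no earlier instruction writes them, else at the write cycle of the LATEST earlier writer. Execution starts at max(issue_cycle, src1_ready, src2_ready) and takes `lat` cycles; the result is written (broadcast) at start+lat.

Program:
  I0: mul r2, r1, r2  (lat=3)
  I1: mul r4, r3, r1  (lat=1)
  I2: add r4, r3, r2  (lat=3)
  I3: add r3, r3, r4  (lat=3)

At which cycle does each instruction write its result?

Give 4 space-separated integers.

Answer: 4 3 7 10

Derivation:
I0 mul r2: issue@1 deps=(None,None) exec_start@1 write@4
I1 mul r4: issue@2 deps=(None,None) exec_start@2 write@3
I2 add r4: issue@3 deps=(None,0) exec_start@4 write@7
I3 add r3: issue@4 deps=(None,2) exec_start@7 write@10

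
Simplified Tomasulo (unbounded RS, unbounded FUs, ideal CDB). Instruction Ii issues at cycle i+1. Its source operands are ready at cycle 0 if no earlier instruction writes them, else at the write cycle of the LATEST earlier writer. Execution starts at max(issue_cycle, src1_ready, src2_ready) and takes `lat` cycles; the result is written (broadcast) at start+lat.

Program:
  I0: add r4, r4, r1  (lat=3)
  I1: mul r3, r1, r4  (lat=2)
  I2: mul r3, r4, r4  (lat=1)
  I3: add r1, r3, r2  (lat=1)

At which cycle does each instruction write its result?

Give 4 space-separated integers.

Answer: 4 6 5 6

Derivation:
I0 add r4: issue@1 deps=(None,None) exec_start@1 write@4
I1 mul r3: issue@2 deps=(None,0) exec_start@4 write@6
I2 mul r3: issue@3 deps=(0,0) exec_start@4 write@5
I3 add r1: issue@4 deps=(2,None) exec_start@5 write@6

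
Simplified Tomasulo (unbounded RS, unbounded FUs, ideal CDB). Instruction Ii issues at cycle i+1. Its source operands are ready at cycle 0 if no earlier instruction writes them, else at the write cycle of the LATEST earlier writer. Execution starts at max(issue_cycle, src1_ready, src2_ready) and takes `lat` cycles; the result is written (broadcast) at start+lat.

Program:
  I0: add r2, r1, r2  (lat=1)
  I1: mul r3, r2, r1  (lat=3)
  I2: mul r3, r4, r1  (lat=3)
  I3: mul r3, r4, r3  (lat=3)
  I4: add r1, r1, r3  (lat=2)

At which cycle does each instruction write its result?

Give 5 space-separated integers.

Answer: 2 5 6 9 11

Derivation:
I0 add r2: issue@1 deps=(None,None) exec_start@1 write@2
I1 mul r3: issue@2 deps=(0,None) exec_start@2 write@5
I2 mul r3: issue@3 deps=(None,None) exec_start@3 write@6
I3 mul r3: issue@4 deps=(None,2) exec_start@6 write@9
I4 add r1: issue@5 deps=(None,3) exec_start@9 write@11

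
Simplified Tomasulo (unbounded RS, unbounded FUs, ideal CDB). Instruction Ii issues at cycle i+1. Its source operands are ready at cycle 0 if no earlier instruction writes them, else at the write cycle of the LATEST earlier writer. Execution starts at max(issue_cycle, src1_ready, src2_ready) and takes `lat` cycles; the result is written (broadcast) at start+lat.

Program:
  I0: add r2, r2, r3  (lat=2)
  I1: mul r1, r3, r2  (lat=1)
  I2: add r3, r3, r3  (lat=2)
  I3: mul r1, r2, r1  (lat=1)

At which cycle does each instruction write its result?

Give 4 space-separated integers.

I0 add r2: issue@1 deps=(None,None) exec_start@1 write@3
I1 mul r1: issue@2 deps=(None,0) exec_start@3 write@4
I2 add r3: issue@3 deps=(None,None) exec_start@3 write@5
I3 mul r1: issue@4 deps=(0,1) exec_start@4 write@5

Answer: 3 4 5 5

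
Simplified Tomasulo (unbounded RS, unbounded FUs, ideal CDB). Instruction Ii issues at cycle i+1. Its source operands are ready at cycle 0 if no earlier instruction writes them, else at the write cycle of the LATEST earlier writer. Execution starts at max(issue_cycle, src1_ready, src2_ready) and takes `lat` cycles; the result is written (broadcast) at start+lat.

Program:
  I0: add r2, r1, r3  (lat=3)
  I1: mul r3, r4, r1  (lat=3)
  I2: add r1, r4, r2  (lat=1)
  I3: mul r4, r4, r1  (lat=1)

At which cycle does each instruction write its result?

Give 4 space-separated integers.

I0 add r2: issue@1 deps=(None,None) exec_start@1 write@4
I1 mul r3: issue@2 deps=(None,None) exec_start@2 write@5
I2 add r1: issue@3 deps=(None,0) exec_start@4 write@5
I3 mul r4: issue@4 deps=(None,2) exec_start@5 write@6

Answer: 4 5 5 6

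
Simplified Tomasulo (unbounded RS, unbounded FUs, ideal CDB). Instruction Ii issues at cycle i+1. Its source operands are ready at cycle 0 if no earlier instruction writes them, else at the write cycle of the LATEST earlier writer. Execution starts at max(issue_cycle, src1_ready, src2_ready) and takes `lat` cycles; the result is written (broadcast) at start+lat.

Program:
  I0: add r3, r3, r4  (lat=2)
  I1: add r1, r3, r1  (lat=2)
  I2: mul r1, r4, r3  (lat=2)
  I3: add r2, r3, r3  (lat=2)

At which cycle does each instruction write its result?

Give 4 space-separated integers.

I0 add r3: issue@1 deps=(None,None) exec_start@1 write@3
I1 add r1: issue@2 deps=(0,None) exec_start@3 write@5
I2 mul r1: issue@3 deps=(None,0) exec_start@3 write@5
I3 add r2: issue@4 deps=(0,0) exec_start@4 write@6

Answer: 3 5 5 6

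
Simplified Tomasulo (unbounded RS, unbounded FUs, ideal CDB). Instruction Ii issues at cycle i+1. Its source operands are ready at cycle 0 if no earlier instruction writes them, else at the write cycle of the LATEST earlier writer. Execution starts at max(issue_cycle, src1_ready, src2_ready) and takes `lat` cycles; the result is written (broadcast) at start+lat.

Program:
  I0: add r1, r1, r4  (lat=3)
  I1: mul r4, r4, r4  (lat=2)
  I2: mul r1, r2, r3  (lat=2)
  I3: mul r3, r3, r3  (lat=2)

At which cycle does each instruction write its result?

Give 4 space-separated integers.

I0 add r1: issue@1 deps=(None,None) exec_start@1 write@4
I1 mul r4: issue@2 deps=(None,None) exec_start@2 write@4
I2 mul r1: issue@3 deps=(None,None) exec_start@3 write@5
I3 mul r3: issue@4 deps=(None,None) exec_start@4 write@6

Answer: 4 4 5 6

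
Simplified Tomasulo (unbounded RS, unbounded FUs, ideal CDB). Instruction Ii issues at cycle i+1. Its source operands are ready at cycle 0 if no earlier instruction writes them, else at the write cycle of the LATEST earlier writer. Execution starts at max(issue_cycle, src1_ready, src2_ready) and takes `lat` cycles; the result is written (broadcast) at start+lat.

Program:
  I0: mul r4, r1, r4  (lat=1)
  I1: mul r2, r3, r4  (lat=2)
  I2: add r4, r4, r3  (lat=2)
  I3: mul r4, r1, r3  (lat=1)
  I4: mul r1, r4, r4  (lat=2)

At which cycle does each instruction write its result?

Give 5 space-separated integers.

I0 mul r4: issue@1 deps=(None,None) exec_start@1 write@2
I1 mul r2: issue@2 deps=(None,0) exec_start@2 write@4
I2 add r4: issue@3 deps=(0,None) exec_start@3 write@5
I3 mul r4: issue@4 deps=(None,None) exec_start@4 write@5
I4 mul r1: issue@5 deps=(3,3) exec_start@5 write@7

Answer: 2 4 5 5 7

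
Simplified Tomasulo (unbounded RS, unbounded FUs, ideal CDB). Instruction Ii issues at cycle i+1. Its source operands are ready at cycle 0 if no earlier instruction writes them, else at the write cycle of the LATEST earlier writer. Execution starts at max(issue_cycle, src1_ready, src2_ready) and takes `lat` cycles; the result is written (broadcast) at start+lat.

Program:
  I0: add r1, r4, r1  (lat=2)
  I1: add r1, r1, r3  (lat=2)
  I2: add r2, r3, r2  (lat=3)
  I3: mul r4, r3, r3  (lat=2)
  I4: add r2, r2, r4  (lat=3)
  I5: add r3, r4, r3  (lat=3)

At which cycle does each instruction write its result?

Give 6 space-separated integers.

I0 add r1: issue@1 deps=(None,None) exec_start@1 write@3
I1 add r1: issue@2 deps=(0,None) exec_start@3 write@5
I2 add r2: issue@3 deps=(None,None) exec_start@3 write@6
I3 mul r4: issue@4 deps=(None,None) exec_start@4 write@6
I4 add r2: issue@5 deps=(2,3) exec_start@6 write@9
I5 add r3: issue@6 deps=(3,None) exec_start@6 write@9

Answer: 3 5 6 6 9 9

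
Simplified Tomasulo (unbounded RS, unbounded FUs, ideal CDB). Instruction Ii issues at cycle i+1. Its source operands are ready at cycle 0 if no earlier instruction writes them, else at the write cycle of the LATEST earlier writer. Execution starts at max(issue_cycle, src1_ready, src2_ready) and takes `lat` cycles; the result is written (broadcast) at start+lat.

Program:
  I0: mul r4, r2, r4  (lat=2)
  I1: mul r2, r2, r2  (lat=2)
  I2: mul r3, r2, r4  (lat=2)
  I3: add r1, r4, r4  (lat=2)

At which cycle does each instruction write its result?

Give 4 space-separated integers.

Answer: 3 4 6 6

Derivation:
I0 mul r4: issue@1 deps=(None,None) exec_start@1 write@3
I1 mul r2: issue@2 deps=(None,None) exec_start@2 write@4
I2 mul r3: issue@3 deps=(1,0) exec_start@4 write@6
I3 add r1: issue@4 deps=(0,0) exec_start@4 write@6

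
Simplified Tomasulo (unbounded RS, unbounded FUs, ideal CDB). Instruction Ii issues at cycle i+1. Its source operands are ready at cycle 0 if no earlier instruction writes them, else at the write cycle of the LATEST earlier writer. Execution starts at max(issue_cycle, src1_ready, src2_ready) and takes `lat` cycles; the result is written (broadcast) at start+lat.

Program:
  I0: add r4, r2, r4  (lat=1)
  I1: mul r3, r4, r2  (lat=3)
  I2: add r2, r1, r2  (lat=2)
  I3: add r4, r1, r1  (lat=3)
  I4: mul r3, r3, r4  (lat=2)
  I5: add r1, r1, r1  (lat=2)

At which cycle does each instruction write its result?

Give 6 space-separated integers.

I0 add r4: issue@1 deps=(None,None) exec_start@1 write@2
I1 mul r3: issue@2 deps=(0,None) exec_start@2 write@5
I2 add r2: issue@3 deps=(None,None) exec_start@3 write@5
I3 add r4: issue@4 deps=(None,None) exec_start@4 write@7
I4 mul r3: issue@5 deps=(1,3) exec_start@7 write@9
I5 add r1: issue@6 deps=(None,None) exec_start@6 write@8

Answer: 2 5 5 7 9 8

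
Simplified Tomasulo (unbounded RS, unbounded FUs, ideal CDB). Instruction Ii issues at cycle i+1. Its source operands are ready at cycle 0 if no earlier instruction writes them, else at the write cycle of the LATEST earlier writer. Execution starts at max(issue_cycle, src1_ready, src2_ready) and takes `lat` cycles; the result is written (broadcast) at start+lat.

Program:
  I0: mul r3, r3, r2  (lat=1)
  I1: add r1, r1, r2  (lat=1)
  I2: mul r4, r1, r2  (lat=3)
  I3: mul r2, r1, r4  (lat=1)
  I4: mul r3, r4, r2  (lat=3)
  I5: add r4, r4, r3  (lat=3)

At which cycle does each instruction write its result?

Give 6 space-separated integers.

I0 mul r3: issue@1 deps=(None,None) exec_start@1 write@2
I1 add r1: issue@2 deps=(None,None) exec_start@2 write@3
I2 mul r4: issue@3 deps=(1,None) exec_start@3 write@6
I3 mul r2: issue@4 deps=(1,2) exec_start@6 write@7
I4 mul r3: issue@5 deps=(2,3) exec_start@7 write@10
I5 add r4: issue@6 deps=(2,4) exec_start@10 write@13

Answer: 2 3 6 7 10 13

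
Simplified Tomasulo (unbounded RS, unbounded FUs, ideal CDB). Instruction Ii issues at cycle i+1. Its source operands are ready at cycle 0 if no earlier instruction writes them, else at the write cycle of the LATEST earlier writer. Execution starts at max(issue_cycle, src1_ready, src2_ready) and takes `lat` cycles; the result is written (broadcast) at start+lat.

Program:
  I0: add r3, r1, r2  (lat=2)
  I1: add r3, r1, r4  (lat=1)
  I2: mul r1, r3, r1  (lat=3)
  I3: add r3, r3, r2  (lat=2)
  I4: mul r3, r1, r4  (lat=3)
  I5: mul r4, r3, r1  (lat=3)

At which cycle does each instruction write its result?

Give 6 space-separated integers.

I0 add r3: issue@1 deps=(None,None) exec_start@1 write@3
I1 add r3: issue@2 deps=(None,None) exec_start@2 write@3
I2 mul r1: issue@3 deps=(1,None) exec_start@3 write@6
I3 add r3: issue@4 deps=(1,None) exec_start@4 write@6
I4 mul r3: issue@5 deps=(2,None) exec_start@6 write@9
I5 mul r4: issue@6 deps=(4,2) exec_start@9 write@12

Answer: 3 3 6 6 9 12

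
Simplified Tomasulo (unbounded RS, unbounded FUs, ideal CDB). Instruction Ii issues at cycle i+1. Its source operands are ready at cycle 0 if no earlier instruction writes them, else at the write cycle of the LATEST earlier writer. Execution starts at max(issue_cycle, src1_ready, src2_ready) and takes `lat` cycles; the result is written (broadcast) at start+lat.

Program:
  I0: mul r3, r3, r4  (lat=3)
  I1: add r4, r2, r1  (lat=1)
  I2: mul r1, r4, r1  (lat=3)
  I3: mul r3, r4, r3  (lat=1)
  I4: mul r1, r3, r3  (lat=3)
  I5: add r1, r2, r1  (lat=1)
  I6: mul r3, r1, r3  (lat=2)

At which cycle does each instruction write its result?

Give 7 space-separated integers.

Answer: 4 3 6 5 8 9 11

Derivation:
I0 mul r3: issue@1 deps=(None,None) exec_start@1 write@4
I1 add r4: issue@2 deps=(None,None) exec_start@2 write@3
I2 mul r1: issue@3 deps=(1,None) exec_start@3 write@6
I3 mul r3: issue@4 deps=(1,0) exec_start@4 write@5
I4 mul r1: issue@5 deps=(3,3) exec_start@5 write@8
I5 add r1: issue@6 deps=(None,4) exec_start@8 write@9
I6 mul r3: issue@7 deps=(5,3) exec_start@9 write@11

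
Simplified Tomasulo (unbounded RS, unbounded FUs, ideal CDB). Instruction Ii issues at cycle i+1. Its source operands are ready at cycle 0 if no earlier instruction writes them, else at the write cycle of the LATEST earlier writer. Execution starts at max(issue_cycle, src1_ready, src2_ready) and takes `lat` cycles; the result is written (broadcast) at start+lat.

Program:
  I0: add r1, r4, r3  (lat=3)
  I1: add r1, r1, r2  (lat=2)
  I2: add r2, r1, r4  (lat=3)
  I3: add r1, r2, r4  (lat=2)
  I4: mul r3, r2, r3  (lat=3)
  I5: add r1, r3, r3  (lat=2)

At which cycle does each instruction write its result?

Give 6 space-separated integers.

Answer: 4 6 9 11 12 14

Derivation:
I0 add r1: issue@1 deps=(None,None) exec_start@1 write@4
I1 add r1: issue@2 deps=(0,None) exec_start@4 write@6
I2 add r2: issue@3 deps=(1,None) exec_start@6 write@9
I3 add r1: issue@4 deps=(2,None) exec_start@9 write@11
I4 mul r3: issue@5 deps=(2,None) exec_start@9 write@12
I5 add r1: issue@6 deps=(4,4) exec_start@12 write@14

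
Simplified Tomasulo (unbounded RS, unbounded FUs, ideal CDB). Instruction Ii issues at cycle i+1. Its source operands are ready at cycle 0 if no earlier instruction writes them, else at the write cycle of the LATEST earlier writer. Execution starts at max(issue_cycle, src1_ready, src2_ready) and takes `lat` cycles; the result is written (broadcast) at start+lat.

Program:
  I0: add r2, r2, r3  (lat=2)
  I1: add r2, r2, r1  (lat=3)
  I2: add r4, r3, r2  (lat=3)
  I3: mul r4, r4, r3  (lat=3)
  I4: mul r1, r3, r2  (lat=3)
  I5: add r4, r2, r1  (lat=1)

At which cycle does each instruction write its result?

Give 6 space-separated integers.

I0 add r2: issue@1 deps=(None,None) exec_start@1 write@3
I1 add r2: issue@2 deps=(0,None) exec_start@3 write@6
I2 add r4: issue@3 deps=(None,1) exec_start@6 write@9
I3 mul r4: issue@4 deps=(2,None) exec_start@9 write@12
I4 mul r1: issue@5 deps=(None,1) exec_start@6 write@9
I5 add r4: issue@6 deps=(1,4) exec_start@9 write@10

Answer: 3 6 9 12 9 10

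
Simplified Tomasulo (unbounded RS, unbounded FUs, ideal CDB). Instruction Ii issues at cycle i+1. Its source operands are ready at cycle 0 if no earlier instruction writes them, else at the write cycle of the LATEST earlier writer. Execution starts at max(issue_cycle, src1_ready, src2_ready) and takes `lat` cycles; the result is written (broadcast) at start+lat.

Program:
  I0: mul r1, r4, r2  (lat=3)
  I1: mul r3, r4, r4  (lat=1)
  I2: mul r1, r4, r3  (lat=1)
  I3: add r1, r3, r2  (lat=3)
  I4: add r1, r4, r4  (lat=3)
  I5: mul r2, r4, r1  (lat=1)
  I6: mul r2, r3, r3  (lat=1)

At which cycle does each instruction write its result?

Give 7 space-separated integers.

I0 mul r1: issue@1 deps=(None,None) exec_start@1 write@4
I1 mul r3: issue@2 deps=(None,None) exec_start@2 write@3
I2 mul r1: issue@3 deps=(None,1) exec_start@3 write@4
I3 add r1: issue@4 deps=(1,None) exec_start@4 write@7
I4 add r1: issue@5 deps=(None,None) exec_start@5 write@8
I5 mul r2: issue@6 deps=(None,4) exec_start@8 write@9
I6 mul r2: issue@7 deps=(1,1) exec_start@7 write@8

Answer: 4 3 4 7 8 9 8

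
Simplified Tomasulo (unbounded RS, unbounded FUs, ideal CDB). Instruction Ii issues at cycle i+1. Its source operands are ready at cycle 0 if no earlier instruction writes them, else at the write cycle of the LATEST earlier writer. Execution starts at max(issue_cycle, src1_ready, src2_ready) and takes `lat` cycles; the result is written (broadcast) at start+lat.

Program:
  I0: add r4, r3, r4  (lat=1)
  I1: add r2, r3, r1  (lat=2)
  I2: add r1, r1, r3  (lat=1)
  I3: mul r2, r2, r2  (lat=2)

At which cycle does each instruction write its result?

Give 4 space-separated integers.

I0 add r4: issue@1 deps=(None,None) exec_start@1 write@2
I1 add r2: issue@2 deps=(None,None) exec_start@2 write@4
I2 add r1: issue@3 deps=(None,None) exec_start@3 write@4
I3 mul r2: issue@4 deps=(1,1) exec_start@4 write@6

Answer: 2 4 4 6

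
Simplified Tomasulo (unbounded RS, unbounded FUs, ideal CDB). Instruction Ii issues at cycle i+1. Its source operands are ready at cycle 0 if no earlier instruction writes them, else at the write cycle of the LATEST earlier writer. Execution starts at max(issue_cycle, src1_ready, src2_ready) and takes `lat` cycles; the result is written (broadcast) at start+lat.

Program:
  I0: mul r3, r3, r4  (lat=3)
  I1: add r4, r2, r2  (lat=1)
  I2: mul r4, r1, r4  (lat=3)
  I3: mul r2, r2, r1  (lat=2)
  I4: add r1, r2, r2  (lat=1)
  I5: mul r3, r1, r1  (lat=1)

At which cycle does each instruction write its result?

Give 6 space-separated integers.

Answer: 4 3 6 6 7 8

Derivation:
I0 mul r3: issue@1 deps=(None,None) exec_start@1 write@4
I1 add r4: issue@2 deps=(None,None) exec_start@2 write@3
I2 mul r4: issue@3 deps=(None,1) exec_start@3 write@6
I3 mul r2: issue@4 deps=(None,None) exec_start@4 write@6
I4 add r1: issue@5 deps=(3,3) exec_start@6 write@7
I5 mul r3: issue@6 deps=(4,4) exec_start@7 write@8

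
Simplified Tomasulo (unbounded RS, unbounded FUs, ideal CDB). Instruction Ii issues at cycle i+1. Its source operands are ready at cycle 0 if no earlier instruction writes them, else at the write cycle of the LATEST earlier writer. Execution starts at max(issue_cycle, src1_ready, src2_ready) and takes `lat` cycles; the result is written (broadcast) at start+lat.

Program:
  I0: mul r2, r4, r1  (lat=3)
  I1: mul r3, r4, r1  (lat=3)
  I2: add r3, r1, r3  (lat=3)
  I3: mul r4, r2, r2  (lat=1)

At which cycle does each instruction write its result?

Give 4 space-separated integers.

Answer: 4 5 8 5

Derivation:
I0 mul r2: issue@1 deps=(None,None) exec_start@1 write@4
I1 mul r3: issue@2 deps=(None,None) exec_start@2 write@5
I2 add r3: issue@3 deps=(None,1) exec_start@5 write@8
I3 mul r4: issue@4 deps=(0,0) exec_start@4 write@5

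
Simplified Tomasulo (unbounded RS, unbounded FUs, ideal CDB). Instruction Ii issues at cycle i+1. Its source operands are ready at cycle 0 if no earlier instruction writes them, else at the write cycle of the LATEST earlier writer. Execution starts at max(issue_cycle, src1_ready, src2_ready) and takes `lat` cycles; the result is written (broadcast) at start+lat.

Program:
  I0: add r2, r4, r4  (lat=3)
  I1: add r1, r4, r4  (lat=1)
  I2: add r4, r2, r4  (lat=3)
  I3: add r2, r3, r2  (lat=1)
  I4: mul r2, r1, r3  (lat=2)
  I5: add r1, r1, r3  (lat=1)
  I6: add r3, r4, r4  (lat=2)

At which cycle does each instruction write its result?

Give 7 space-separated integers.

I0 add r2: issue@1 deps=(None,None) exec_start@1 write@4
I1 add r1: issue@2 deps=(None,None) exec_start@2 write@3
I2 add r4: issue@3 deps=(0,None) exec_start@4 write@7
I3 add r2: issue@4 deps=(None,0) exec_start@4 write@5
I4 mul r2: issue@5 deps=(1,None) exec_start@5 write@7
I5 add r1: issue@6 deps=(1,None) exec_start@6 write@7
I6 add r3: issue@7 deps=(2,2) exec_start@7 write@9

Answer: 4 3 7 5 7 7 9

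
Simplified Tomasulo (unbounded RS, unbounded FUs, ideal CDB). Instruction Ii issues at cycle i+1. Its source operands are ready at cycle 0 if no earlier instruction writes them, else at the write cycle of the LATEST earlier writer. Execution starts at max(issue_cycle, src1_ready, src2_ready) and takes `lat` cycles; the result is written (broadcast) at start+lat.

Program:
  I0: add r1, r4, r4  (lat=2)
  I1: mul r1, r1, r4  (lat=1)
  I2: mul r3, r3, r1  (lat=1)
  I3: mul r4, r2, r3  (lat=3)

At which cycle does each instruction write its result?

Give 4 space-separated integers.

Answer: 3 4 5 8

Derivation:
I0 add r1: issue@1 deps=(None,None) exec_start@1 write@3
I1 mul r1: issue@2 deps=(0,None) exec_start@3 write@4
I2 mul r3: issue@3 deps=(None,1) exec_start@4 write@5
I3 mul r4: issue@4 deps=(None,2) exec_start@5 write@8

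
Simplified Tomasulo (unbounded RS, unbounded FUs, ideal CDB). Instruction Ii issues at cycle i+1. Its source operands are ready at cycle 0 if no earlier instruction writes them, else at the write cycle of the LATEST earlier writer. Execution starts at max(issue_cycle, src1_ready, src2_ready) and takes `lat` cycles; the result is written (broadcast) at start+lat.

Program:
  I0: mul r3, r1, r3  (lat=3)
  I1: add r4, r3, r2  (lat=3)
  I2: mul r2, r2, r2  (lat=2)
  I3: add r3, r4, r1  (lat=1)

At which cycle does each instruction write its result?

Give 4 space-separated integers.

Answer: 4 7 5 8

Derivation:
I0 mul r3: issue@1 deps=(None,None) exec_start@1 write@4
I1 add r4: issue@2 deps=(0,None) exec_start@4 write@7
I2 mul r2: issue@3 deps=(None,None) exec_start@3 write@5
I3 add r3: issue@4 deps=(1,None) exec_start@7 write@8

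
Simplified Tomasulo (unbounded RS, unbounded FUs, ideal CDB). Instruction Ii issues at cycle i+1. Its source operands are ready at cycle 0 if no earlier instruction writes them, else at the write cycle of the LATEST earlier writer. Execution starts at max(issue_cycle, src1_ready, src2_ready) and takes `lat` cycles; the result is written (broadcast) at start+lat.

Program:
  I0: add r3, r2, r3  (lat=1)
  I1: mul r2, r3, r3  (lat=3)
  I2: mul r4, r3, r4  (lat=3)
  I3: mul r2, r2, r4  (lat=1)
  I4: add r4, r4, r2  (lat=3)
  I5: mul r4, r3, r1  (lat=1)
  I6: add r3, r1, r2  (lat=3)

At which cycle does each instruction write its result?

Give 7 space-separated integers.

Answer: 2 5 6 7 10 7 10

Derivation:
I0 add r3: issue@1 deps=(None,None) exec_start@1 write@2
I1 mul r2: issue@2 deps=(0,0) exec_start@2 write@5
I2 mul r4: issue@3 deps=(0,None) exec_start@3 write@6
I3 mul r2: issue@4 deps=(1,2) exec_start@6 write@7
I4 add r4: issue@5 deps=(2,3) exec_start@7 write@10
I5 mul r4: issue@6 deps=(0,None) exec_start@6 write@7
I6 add r3: issue@7 deps=(None,3) exec_start@7 write@10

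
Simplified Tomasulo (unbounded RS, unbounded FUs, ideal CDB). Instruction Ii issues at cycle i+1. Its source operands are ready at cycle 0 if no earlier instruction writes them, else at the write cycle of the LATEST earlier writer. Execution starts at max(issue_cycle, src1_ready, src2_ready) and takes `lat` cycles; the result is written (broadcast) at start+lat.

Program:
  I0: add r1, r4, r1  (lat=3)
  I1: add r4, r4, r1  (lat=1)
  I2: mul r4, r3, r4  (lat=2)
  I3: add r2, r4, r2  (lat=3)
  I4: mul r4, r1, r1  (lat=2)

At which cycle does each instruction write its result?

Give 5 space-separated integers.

Answer: 4 5 7 10 7

Derivation:
I0 add r1: issue@1 deps=(None,None) exec_start@1 write@4
I1 add r4: issue@2 deps=(None,0) exec_start@4 write@5
I2 mul r4: issue@3 deps=(None,1) exec_start@5 write@7
I3 add r2: issue@4 deps=(2,None) exec_start@7 write@10
I4 mul r4: issue@5 deps=(0,0) exec_start@5 write@7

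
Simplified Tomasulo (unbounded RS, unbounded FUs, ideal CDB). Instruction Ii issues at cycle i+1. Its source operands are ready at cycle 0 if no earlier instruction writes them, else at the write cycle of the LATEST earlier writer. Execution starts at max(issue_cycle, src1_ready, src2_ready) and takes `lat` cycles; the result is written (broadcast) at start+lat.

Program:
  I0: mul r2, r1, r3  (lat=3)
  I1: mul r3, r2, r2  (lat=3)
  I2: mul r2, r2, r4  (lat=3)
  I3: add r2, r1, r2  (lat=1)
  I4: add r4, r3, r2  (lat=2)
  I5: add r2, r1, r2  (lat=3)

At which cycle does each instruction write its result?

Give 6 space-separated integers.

Answer: 4 7 7 8 10 11

Derivation:
I0 mul r2: issue@1 deps=(None,None) exec_start@1 write@4
I1 mul r3: issue@2 deps=(0,0) exec_start@4 write@7
I2 mul r2: issue@3 deps=(0,None) exec_start@4 write@7
I3 add r2: issue@4 deps=(None,2) exec_start@7 write@8
I4 add r4: issue@5 deps=(1,3) exec_start@8 write@10
I5 add r2: issue@6 deps=(None,3) exec_start@8 write@11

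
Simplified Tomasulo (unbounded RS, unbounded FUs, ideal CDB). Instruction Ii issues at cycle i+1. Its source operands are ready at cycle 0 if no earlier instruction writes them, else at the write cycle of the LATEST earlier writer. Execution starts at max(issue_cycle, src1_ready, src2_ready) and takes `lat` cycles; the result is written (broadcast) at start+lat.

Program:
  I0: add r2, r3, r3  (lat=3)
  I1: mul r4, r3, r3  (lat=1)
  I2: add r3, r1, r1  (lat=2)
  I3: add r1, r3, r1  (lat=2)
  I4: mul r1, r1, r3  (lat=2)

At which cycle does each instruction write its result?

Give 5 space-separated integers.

I0 add r2: issue@1 deps=(None,None) exec_start@1 write@4
I1 mul r4: issue@2 deps=(None,None) exec_start@2 write@3
I2 add r3: issue@3 deps=(None,None) exec_start@3 write@5
I3 add r1: issue@4 deps=(2,None) exec_start@5 write@7
I4 mul r1: issue@5 deps=(3,2) exec_start@7 write@9

Answer: 4 3 5 7 9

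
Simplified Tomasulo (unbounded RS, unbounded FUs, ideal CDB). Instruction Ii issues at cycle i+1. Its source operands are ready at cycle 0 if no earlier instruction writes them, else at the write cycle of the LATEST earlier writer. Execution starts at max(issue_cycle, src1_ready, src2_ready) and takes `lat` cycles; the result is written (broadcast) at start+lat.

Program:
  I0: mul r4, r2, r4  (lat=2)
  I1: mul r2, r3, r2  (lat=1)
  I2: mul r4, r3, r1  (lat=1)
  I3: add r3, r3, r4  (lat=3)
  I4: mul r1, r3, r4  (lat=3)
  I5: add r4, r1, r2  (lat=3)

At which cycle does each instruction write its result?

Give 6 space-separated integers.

I0 mul r4: issue@1 deps=(None,None) exec_start@1 write@3
I1 mul r2: issue@2 deps=(None,None) exec_start@2 write@3
I2 mul r4: issue@3 deps=(None,None) exec_start@3 write@4
I3 add r3: issue@4 deps=(None,2) exec_start@4 write@7
I4 mul r1: issue@5 deps=(3,2) exec_start@7 write@10
I5 add r4: issue@6 deps=(4,1) exec_start@10 write@13

Answer: 3 3 4 7 10 13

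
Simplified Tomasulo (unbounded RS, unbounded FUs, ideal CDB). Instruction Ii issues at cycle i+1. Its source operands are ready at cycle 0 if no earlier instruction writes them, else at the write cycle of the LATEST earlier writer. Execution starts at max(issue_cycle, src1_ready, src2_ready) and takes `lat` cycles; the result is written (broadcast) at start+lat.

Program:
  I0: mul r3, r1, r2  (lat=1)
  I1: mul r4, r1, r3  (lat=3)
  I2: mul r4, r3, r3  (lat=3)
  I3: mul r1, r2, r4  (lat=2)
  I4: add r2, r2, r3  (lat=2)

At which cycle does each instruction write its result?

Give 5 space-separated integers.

I0 mul r3: issue@1 deps=(None,None) exec_start@1 write@2
I1 mul r4: issue@2 deps=(None,0) exec_start@2 write@5
I2 mul r4: issue@3 deps=(0,0) exec_start@3 write@6
I3 mul r1: issue@4 deps=(None,2) exec_start@6 write@8
I4 add r2: issue@5 deps=(None,0) exec_start@5 write@7

Answer: 2 5 6 8 7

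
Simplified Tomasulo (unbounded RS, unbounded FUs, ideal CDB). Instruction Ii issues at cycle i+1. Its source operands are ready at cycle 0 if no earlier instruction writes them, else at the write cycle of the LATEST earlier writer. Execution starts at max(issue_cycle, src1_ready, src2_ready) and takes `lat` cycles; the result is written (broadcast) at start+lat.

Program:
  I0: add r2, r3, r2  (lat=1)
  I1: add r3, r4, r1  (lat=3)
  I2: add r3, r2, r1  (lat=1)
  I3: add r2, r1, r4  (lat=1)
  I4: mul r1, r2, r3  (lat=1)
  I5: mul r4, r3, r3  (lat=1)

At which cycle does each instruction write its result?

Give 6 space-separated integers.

Answer: 2 5 4 5 6 7

Derivation:
I0 add r2: issue@1 deps=(None,None) exec_start@1 write@2
I1 add r3: issue@2 deps=(None,None) exec_start@2 write@5
I2 add r3: issue@3 deps=(0,None) exec_start@3 write@4
I3 add r2: issue@4 deps=(None,None) exec_start@4 write@5
I4 mul r1: issue@5 deps=(3,2) exec_start@5 write@6
I5 mul r4: issue@6 deps=(2,2) exec_start@6 write@7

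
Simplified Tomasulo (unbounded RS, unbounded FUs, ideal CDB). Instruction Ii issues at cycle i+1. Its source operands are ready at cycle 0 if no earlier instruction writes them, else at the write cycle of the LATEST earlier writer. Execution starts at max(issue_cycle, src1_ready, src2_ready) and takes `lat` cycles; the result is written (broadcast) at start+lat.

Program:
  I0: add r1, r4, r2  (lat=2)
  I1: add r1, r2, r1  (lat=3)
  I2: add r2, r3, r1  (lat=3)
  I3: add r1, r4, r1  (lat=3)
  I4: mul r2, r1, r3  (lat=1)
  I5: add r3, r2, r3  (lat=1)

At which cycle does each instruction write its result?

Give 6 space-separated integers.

I0 add r1: issue@1 deps=(None,None) exec_start@1 write@3
I1 add r1: issue@2 deps=(None,0) exec_start@3 write@6
I2 add r2: issue@3 deps=(None,1) exec_start@6 write@9
I3 add r1: issue@4 deps=(None,1) exec_start@6 write@9
I4 mul r2: issue@5 deps=(3,None) exec_start@9 write@10
I5 add r3: issue@6 deps=(4,None) exec_start@10 write@11

Answer: 3 6 9 9 10 11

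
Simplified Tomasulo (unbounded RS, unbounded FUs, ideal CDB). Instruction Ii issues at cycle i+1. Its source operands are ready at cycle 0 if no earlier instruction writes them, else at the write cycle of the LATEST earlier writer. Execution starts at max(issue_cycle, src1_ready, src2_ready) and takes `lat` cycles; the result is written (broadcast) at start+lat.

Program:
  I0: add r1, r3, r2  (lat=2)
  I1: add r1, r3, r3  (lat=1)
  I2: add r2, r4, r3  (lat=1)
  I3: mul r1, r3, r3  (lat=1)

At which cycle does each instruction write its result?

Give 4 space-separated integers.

I0 add r1: issue@1 deps=(None,None) exec_start@1 write@3
I1 add r1: issue@2 deps=(None,None) exec_start@2 write@3
I2 add r2: issue@3 deps=(None,None) exec_start@3 write@4
I3 mul r1: issue@4 deps=(None,None) exec_start@4 write@5

Answer: 3 3 4 5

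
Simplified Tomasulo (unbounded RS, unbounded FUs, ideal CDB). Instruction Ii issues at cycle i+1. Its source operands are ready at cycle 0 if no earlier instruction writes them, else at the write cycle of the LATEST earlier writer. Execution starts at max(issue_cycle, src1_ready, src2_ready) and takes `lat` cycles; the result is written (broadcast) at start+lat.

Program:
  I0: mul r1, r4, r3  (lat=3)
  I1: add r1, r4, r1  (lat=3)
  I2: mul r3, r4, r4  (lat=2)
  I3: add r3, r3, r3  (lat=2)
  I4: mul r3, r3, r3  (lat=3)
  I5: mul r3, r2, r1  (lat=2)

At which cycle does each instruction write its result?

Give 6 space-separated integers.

I0 mul r1: issue@1 deps=(None,None) exec_start@1 write@4
I1 add r1: issue@2 deps=(None,0) exec_start@4 write@7
I2 mul r3: issue@3 deps=(None,None) exec_start@3 write@5
I3 add r3: issue@4 deps=(2,2) exec_start@5 write@7
I4 mul r3: issue@5 deps=(3,3) exec_start@7 write@10
I5 mul r3: issue@6 deps=(None,1) exec_start@7 write@9

Answer: 4 7 5 7 10 9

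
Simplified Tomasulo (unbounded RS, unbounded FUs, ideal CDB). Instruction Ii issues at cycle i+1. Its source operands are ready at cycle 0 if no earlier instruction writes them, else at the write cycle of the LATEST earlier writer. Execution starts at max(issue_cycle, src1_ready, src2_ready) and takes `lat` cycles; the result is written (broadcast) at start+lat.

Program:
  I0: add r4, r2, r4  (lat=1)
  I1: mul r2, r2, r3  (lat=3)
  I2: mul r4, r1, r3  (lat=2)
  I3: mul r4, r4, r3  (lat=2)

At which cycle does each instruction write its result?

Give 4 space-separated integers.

I0 add r4: issue@1 deps=(None,None) exec_start@1 write@2
I1 mul r2: issue@2 deps=(None,None) exec_start@2 write@5
I2 mul r4: issue@3 deps=(None,None) exec_start@3 write@5
I3 mul r4: issue@4 deps=(2,None) exec_start@5 write@7

Answer: 2 5 5 7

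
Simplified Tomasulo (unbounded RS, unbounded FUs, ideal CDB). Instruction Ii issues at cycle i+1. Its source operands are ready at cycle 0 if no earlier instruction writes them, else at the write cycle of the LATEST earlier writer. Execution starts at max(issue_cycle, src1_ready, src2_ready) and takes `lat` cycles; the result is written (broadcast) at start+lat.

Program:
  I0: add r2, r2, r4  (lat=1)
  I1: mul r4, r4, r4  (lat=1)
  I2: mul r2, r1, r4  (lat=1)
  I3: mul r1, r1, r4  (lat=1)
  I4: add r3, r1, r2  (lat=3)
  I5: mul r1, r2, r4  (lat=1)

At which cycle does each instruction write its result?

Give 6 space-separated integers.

I0 add r2: issue@1 deps=(None,None) exec_start@1 write@2
I1 mul r4: issue@2 deps=(None,None) exec_start@2 write@3
I2 mul r2: issue@3 deps=(None,1) exec_start@3 write@4
I3 mul r1: issue@4 deps=(None,1) exec_start@4 write@5
I4 add r3: issue@5 deps=(3,2) exec_start@5 write@8
I5 mul r1: issue@6 deps=(2,1) exec_start@6 write@7

Answer: 2 3 4 5 8 7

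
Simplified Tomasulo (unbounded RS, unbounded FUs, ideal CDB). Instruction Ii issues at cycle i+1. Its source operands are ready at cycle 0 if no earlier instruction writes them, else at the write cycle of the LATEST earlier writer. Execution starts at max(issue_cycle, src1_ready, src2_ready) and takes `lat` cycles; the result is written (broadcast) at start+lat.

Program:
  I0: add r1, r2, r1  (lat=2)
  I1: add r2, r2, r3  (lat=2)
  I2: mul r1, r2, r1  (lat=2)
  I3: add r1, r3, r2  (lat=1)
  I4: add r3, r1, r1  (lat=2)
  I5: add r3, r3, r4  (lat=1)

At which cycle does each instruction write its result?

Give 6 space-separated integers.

I0 add r1: issue@1 deps=(None,None) exec_start@1 write@3
I1 add r2: issue@2 deps=(None,None) exec_start@2 write@4
I2 mul r1: issue@3 deps=(1,0) exec_start@4 write@6
I3 add r1: issue@4 deps=(None,1) exec_start@4 write@5
I4 add r3: issue@5 deps=(3,3) exec_start@5 write@7
I5 add r3: issue@6 deps=(4,None) exec_start@7 write@8

Answer: 3 4 6 5 7 8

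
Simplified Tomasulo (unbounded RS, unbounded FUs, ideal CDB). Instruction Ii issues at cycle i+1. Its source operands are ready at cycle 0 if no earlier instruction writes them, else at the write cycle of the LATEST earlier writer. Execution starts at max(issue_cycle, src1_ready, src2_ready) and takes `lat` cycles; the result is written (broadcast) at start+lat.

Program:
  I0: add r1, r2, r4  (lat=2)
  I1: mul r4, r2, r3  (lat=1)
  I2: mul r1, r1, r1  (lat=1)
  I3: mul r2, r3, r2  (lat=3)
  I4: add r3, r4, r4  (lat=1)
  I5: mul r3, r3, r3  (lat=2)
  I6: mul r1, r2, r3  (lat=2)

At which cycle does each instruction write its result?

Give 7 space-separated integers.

I0 add r1: issue@1 deps=(None,None) exec_start@1 write@3
I1 mul r4: issue@2 deps=(None,None) exec_start@2 write@3
I2 mul r1: issue@3 deps=(0,0) exec_start@3 write@4
I3 mul r2: issue@4 deps=(None,None) exec_start@4 write@7
I4 add r3: issue@5 deps=(1,1) exec_start@5 write@6
I5 mul r3: issue@6 deps=(4,4) exec_start@6 write@8
I6 mul r1: issue@7 deps=(3,5) exec_start@8 write@10

Answer: 3 3 4 7 6 8 10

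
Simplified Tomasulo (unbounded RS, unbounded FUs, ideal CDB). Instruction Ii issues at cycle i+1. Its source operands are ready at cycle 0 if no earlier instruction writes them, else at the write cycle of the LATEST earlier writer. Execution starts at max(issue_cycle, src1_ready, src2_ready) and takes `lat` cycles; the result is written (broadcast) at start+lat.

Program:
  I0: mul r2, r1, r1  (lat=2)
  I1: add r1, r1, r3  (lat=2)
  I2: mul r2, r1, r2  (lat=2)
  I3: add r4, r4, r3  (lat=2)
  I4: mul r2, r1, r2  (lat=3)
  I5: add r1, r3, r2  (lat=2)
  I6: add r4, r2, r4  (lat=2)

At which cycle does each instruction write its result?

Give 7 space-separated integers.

Answer: 3 4 6 6 9 11 11

Derivation:
I0 mul r2: issue@1 deps=(None,None) exec_start@1 write@3
I1 add r1: issue@2 deps=(None,None) exec_start@2 write@4
I2 mul r2: issue@3 deps=(1,0) exec_start@4 write@6
I3 add r4: issue@4 deps=(None,None) exec_start@4 write@6
I4 mul r2: issue@5 deps=(1,2) exec_start@6 write@9
I5 add r1: issue@6 deps=(None,4) exec_start@9 write@11
I6 add r4: issue@7 deps=(4,3) exec_start@9 write@11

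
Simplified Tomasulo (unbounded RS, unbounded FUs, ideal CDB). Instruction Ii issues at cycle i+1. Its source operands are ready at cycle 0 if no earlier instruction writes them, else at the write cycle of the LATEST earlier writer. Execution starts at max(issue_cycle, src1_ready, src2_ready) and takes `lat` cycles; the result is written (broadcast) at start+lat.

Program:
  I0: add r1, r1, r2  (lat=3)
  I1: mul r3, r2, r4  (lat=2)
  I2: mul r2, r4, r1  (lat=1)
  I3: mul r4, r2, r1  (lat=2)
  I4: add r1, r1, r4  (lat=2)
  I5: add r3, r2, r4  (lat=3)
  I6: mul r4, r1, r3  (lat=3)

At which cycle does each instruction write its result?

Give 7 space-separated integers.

Answer: 4 4 5 7 9 10 13

Derivation:
I0 add r1: issue@1 deps=(None,None) exec_start@1 write@4
I1 mul r3: issue@2 deps=(None,None) exec_start@2 write@4
I2 mul r2: issue@3 deps=(None,0) exec_start@4 write@5
I3 mul r4: issue@4 deps=(2,0) exec_start@5 write@7
I4 add r1: issue@5 deps=(0,3) exec_start@7 write@9
I5 add r3: issue@6 deps=(2,3) exec_start@7 write@10
I6 mul r4: issue@7 deps=(4,5) exec_start@10 write@13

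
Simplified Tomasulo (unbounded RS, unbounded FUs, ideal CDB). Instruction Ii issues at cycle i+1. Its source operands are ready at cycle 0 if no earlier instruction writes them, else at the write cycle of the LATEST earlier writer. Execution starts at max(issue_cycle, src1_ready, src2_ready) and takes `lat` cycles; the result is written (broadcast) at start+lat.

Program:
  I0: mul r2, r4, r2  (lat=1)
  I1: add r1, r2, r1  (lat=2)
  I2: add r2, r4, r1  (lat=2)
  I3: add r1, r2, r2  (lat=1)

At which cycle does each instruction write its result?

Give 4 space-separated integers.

I0 mul r2: issue@1 deps=(None,None) exec_start@1 write@2
I1 add r1: issue@2 deps=(0,None) exec_start@2 write@4
I2 add r2: issue@3 deps=(None,1) exec_start@4 write@6
I3 add r1: issue@4 deps=(2,2) exec_start@6 write@7

Answer: 2 4 6 7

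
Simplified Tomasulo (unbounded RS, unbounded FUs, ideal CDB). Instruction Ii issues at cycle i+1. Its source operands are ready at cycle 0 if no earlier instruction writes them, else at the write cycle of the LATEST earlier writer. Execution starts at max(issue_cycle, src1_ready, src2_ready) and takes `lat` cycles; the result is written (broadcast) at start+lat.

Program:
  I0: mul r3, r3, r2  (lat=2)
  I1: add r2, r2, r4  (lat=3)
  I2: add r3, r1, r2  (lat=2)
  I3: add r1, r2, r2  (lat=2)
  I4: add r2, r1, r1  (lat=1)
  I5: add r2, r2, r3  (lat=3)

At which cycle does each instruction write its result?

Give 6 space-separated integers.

Answer: 3 5 7 7 8 11

Derivation:
I0 mul r3: issue@1 deps=(None,None) exec_start@1 write@3
I1 add r2: issue@2 deps=(None,None) exec_start@2 write@5
I2 add r3: issue@3 deps=(None,1) exec_start@5 write@7
I3 add r1: issue@4 deps=(1,1) exec_start@5 write@7
I4 add r2: issue@5 deps=(3,3) exec_start@7 write@8
I5 add r2: issue@6 deps=(4,2) exec_start@8 write@11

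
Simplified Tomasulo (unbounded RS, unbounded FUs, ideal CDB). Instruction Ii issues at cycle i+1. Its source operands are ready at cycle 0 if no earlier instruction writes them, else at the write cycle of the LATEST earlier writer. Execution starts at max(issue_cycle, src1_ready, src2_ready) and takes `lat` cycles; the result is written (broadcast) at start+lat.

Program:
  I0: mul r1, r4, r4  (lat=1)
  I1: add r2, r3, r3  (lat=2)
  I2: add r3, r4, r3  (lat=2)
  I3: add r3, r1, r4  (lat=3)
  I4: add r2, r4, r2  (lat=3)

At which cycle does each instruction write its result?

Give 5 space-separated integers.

I0 mul r1: issue@1 deps=(None,None) exec_start@1 write@2
I1 add r2: issue@2 deps=(None,None) exec_start@2 write@4
I2 add r3: issue@3 deps=(None,None) exec_start@3 write@5
I3 add r3: issue@4 deps=(0,None) exec_start@4 write@7
I4 add r2: issue@5 deps=(None,1) exec_start@5 write@8

Answer: 2 4 5 7 8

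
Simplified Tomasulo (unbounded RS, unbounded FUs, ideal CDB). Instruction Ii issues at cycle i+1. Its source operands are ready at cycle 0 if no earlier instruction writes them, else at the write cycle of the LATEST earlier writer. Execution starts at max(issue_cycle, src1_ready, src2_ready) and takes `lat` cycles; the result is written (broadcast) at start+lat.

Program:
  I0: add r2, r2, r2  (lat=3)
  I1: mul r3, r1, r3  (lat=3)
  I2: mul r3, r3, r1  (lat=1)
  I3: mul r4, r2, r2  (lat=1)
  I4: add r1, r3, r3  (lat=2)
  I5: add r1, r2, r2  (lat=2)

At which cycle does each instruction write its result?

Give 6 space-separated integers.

I0 add r2: issue@1 deps=(None,None) exec_start@1 write@4
I1 mul r3: issue@2 deps=(None,None) exec_start@2 write@5
I2 mul r3: issue@3 deps=(1,None) exec_start@5 write@6
I3 mul r4: issue@4 deps=(0,0) exec_start@4 write@5
I4 add r1: issue@5 deps=(2,2) exec_start@6 write@8
I5 add r1: issue@6 deps=(0,0) exec_start@6 write@8

Answer: 4 5 6 5 8 8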